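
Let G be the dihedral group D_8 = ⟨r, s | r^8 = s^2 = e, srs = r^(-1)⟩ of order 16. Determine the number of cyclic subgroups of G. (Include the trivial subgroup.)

Each element a generates a cyclic subgroup ⟨a⟩; distinct elements may generate the same one (a cyclic group of order d has φ(d) generators).
Cyclic subgroups by order — order 1: 1; order 2: 9; order 4: 1; order 8: 1.
Total: 12.

12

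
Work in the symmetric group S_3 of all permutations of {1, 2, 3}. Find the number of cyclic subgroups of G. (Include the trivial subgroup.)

Group the elements of G by the cyclic subgroup they generate; each cyclic subgroup of order d accounts for φ(d) elements.
Cyclic subgroups by order — order 1: 1; order 2: 3; order 3: 1.
Total: 5.

5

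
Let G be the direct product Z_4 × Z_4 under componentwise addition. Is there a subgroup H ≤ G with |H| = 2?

Yes

2 | 16. A subgroup of order 2 is {(0,0), (0,2)}.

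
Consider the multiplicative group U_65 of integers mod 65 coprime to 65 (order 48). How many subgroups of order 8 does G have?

3

|G| = 48 and 8 | 48, so subgroups of order 8 are possible by Lagrange.
The subgroups of order 8 are: {1, 12, 14, 27, 38, 51, 53, 64}; {1, 8, 14, 18, 47, 51, 57, 64}; {1, 14, 21, 31, 34, 44, 51, 64}.
So G has 3 subgroups of order 8.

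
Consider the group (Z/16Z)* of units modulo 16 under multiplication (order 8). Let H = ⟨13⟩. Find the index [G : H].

2

|⟨13⟩| = 4 and |G| = 8.
By Lagrange, [G : H] = |G|/|H| = 8/4 = 2.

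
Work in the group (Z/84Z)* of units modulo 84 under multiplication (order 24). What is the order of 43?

Compute successive powers of 43 mod 84: 43, 1; 43^2 ≡ 1 (mod 84).
So |⟨43⟩| = 2.

2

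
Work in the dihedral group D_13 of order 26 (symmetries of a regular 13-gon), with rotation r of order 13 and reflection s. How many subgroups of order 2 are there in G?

|G| = 26 and 2 | 26, so subgroups of order 2 are possible by Lagrange.
The subgroups of order 2 are: {e, r^10s}; {e, r^11s}; {e, r^12s}; {e, r^2s}; … (13 in all).
So G has 13 subgroups of order 2.

13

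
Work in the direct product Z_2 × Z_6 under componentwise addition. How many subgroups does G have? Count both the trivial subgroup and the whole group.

10

|G| = 12, so by Lagrange every subgroup order divides 12. Divisors: 1, 2, 3, 4, 6, 12.
Subgroups by order — order 1: 1; order 2: 3; order 3: 1; order 4: 1; order 6: 3; order 12: 1.
Total: 1 + 3 + 1 + 1 + 3 + 1 = 10.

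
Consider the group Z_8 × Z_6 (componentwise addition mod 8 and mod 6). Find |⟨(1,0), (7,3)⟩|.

|⟨(1,0)⟩| = 8 and |⟨(7,3)⟩| = 8, so |H| is a multiple of lcm(8, 8) = 8 and divides |G| = 48.
Closing under the operation: H = {(0,0), (0,3), (1,0), (1,3), (2,0), (2,3), (3,0), (3,3), (4,0), (4,3), (5,0), (5,3), (6,0), (6,3), (7,0), (7,3)}, so |H| = 16.

16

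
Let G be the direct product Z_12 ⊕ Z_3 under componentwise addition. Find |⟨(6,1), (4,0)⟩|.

|⟨(6,1)⟩| = 6 and |⟨(4,0)⟩| = 3, so |H| is a multiple of lcm(6, 3) = 6 and divides |G| = 36.
Closing under the operation: H = {(0,0), (0,1), (0,2), (2,0), (2,1), (2,2), (4,0), (4,1), (4,2), (6,0), (6,1), (6,2), (8,0), (8,1), (8,2), (10,0), (10,1), (10,2)}, so |H| = 18.

18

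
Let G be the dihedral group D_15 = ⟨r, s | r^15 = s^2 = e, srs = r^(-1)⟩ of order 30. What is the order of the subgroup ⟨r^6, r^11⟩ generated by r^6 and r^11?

|⟨r^6⟩| = 5 and |⟨r^11⟩| = 15, so |H| is a multiple of lcm(5, 15) = 15 and divides |G| = 30.
Closing under the operation: H = {e, r, r^2, r^3, r^4, r^5, r^6, r^7, r^8, r^9, r^10, r^11, r^12, r^13, r^14}, so |H| = 15.

15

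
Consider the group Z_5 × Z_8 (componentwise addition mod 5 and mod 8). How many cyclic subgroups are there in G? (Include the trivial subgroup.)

8

Each element a generates a cyclic subgroup ⟨a⟩; distinct elements may generate the same one (a cyclic group of order d has φ(d) generators).
Cyclic subgroups by order — order 1: 1; order 2: 1; order 4: 1; order 5: 1; order 8: 1; order 10: 1; order 20: 1; order 40: 1.
Total: 8.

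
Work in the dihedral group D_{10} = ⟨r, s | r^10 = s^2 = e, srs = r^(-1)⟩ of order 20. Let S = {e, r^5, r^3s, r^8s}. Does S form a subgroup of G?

Yes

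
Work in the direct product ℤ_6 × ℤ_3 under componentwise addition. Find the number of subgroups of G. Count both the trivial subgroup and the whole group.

|G| = 18, so by Lagrange every subgroup order divides 18. Divisors: 1, 2, 3, 6, 9, 18.
Subgroups by order — order 1: 1; order 2: 1; order 3: 4; order 6: 4; order 9: 1; order 18: 1.
Total: 1 + 1 + 4 + 4 + 1 + 1 = 12.

12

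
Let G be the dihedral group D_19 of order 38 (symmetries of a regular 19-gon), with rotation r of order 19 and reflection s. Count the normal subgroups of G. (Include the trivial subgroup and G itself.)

G has 22 subgroups. Checking conjugation-invariance by order — order 1: 1/1 normal; order 2: 0/19 normal; order 19: 1/1 normal; order 38: 1/1 normal.
Total normal subgroups: 3.

3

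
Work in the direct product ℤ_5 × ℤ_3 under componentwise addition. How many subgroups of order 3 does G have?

1

|G| = 15 and 3 | 15, so subgroups of order 3 are possible by Lagrange.
The subgroups of order 3 are: {(0,0), (0,1), (0,2)}.
So G has 1 subgroup of order 3.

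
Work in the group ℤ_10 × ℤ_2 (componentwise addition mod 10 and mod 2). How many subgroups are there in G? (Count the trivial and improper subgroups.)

|G| = 20, so by Lagrange every subgroup order divides 20. Divisors: 1, 2, 4, 5, 10, 20.
Subgroups by order — order 1: 1; order 2: 3; order 4: 1; order 5: 1; order 10: 3; order 20: 1.
Total: 1 + 3 + 1 + 1 + 3 + 1 = 10.

10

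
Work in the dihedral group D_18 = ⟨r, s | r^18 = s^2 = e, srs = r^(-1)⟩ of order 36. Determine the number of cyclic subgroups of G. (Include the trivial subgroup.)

Group the elements of G by the cyclic subgroup they generate; each cyclic subgroup of order d accounts for φ(d) elements.
Cyclic subgroups by order — order 1: 1; order 2: 19; order 3: 1; order 6: 1; order 9: 1; order 18: 1.
Total: 24.

24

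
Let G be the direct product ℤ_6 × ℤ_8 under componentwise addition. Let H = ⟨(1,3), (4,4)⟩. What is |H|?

24

|⟨(1,3)⟩| = 24 and |⟨(4,4)⟩| = 6, so |H| is a multiple of lcm(24, 6) = 24 and divides |G| = 48.
Closing under the operation: H = {(0,0), (0,2), (0,4), (0,6), (1,1), (1,3), (1,5), (1,7), (2,0), (2,2), (2,4), (2,6), (3,1), (3,3), (3,5), (3,7), (4,0), (4,2), (4,4), (4,6), (5,1), (5,3), (5,5), (5,7)}, so |H| = 24.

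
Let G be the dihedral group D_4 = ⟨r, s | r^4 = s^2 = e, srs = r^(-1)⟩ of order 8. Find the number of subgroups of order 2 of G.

5

|G| = 8 and 2 | 8, so subgroups of order 2 are possible by Lagrange.
The subgroups of order 2 are: {e, r^2}; {e, r^2s}; {e, r^3s}; {e, rs}; … (5 in all).
So G has 5 subgroups of order 2.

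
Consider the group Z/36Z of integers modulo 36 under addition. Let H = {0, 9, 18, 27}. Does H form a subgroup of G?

|H| = 4 divides |G| = 36, consistent with Lagrange.
H contains the identity, every element's inverse is in H, and H is closed under +: it is a subgroup.
In fact H = ⟨9⟩.

Yes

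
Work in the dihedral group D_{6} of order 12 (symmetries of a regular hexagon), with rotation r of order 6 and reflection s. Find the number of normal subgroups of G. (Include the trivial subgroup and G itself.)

7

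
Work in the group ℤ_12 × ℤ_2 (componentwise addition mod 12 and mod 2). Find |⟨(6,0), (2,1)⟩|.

12

|⟨(6,0)⟩| = 2 and |⟨(2,1)⟩| = 6, so |H| is a multiple of lcm(2, 6) = 6 and divides |G| = 24.
Closing under the operation: H = {(0,0), (0,1), (2,0), (2,1), (4,0), (4,1), (6,0), (6,1), (8,0), (8,1), (10,0), (10,1)}, so |H| = 12.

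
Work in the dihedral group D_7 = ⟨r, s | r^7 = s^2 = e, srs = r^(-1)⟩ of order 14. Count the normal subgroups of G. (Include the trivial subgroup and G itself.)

G has 10 subgroups. Checking conjugation-invariance by order — order 1: 1/1 normal; order 2: 0/7 normal; order 7: 1/1 normal; order 14: 1/1 normal.
Total normal subgroups: 3.

3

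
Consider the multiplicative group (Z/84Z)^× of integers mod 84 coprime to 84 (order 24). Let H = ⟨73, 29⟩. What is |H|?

|⟨73⟩| = 6 and |⟨29⟩| = 2, so |H| is a multiple of lcm(6, 2) = 6 and divides |G| = 24.
Closing under the operation: H = {1, 5, 13, 17, 25, 29, 37, 41, 53, 61, 65, 73}, so |H| = 12.

12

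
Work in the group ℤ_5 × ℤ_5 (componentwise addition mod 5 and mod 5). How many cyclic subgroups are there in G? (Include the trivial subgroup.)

Group the elements of G by the cyclic subgroup they generate; each cyclic subgroup of order d accounts for φ(d) elements.
Cyclic subgroups by order — order 1: 1; order 5: 6.
Total: 7.

7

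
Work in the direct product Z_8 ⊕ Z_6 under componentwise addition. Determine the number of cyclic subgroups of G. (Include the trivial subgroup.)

16

Group the elements of G by the cyclic subgroup they generate; each cyclic subgroup of order d accounts for φ(d) elements.
Cyclic subgroups by order — order 1: 1; order 2: 3; order 3: 1; order 4: 2; order 6: 3; order 8: 2; order 12: 2; order 24: 2.
Total: 16.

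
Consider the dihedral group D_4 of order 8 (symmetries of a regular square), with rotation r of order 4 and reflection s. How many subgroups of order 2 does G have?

|G| = 8 and 2 | 8, so subgroups of order 2 are possible by Lagrange.
The subgroups of order 2 are: {e, r^2}; {e, r^2s}; {e, r^3s}; {e, rs}; … (5 in all).
So G has 5 subgroups of order 2.

5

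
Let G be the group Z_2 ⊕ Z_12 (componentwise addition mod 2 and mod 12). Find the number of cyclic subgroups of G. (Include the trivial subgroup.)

12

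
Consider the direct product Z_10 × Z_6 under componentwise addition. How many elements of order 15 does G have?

8

An element (a,b) has order lcm(ord(a), ord(b)); count pairs with lcm equal to 15.
Enumerating gives 8 such elements.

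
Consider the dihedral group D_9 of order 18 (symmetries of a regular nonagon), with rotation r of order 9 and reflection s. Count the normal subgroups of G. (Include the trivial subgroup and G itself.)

4

G has 16 subgroups. Checking conjugation-invariance by order — order 1: 1/1 normal; order 2: 0/9 normal; order 3: 1/1 normal; order 6: 0/3 normal; order 9: 1/1 normal; order 18: 1/1 normal.
Total normal subgroups: 4.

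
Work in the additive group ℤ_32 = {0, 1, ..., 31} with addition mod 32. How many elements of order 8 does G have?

4

In a cyclic group of order 32, the number of elements of order d (for d | 32) is φ(d).
φ(8) = 4.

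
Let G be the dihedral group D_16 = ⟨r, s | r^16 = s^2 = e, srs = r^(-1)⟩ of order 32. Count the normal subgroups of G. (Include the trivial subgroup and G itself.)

8

G has 36 subgroups. Checking conjugation-invariance by order — order 1: 1/1 normal; order 2: 1/17 normal; order 4: 1/9 normal; order 8: 1/5 normal; order 16: 3/3 normal; order 32: 1/1 normal.
Total normal subgroups: 8.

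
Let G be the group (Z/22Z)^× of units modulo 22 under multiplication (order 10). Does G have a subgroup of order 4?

No

4 does not divide |G| = 10, so by Lagrange no subgroup of order 4 exists.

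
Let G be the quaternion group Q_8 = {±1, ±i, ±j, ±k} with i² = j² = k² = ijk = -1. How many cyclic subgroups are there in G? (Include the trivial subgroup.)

5

A cyclic subgroup of order d is generated by each of its φ(d) elements of order d, so the cyclic subgroups of order d number (#elements of order d)/φ(d).
Cyclic subgroups by order — order 1: 1; order 2: 1; order 4: 3.
Total: 5.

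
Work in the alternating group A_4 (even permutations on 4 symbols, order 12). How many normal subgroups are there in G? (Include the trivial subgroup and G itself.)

G has 10 subgroups. Checking conjugation-invariance by order — order 1: 1/1 normal; order 2: 0/3 normal; order 3: 0/4 normal; order 4: 1/1 normal; order 12: 1/1 normal.
Total normal subgroups: 3.

3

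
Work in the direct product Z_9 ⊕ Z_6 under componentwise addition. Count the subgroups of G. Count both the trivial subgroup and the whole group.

20

|G| = 54, so by Lagrange every subgroup order divides 54. Divisors: 1, 2, 3, 6, 9, 18, 27, 54.
Subgroups by order — order 1: 1; order 2: 1; order 3: 4; order 6: 4; order 9: 4; order 18: 4; order 27: 1; order 54: 1.
Total: 1 + 1 + 4 + 4 + 4 + 4 + 1 + 1 = 20.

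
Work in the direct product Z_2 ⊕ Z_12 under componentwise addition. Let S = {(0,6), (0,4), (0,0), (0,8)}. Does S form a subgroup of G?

No

Closure fails: (0,4) + (0,6) = (0,10) ∉ S. So S is not a subgroup.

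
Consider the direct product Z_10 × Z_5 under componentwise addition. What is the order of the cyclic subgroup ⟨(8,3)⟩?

5

The order of (8,3) in Z_10 × Z_5 is lcm(ord(8) in Z_10, ord(3) in Z_5).
ord(8) = 5 and ord(3) = 5, so |⟨(8,3)⟩| = lcm(5, 5) = 5.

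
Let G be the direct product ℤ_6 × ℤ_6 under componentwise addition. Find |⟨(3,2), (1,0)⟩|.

|⟨(3,2)⟩| = 6 and |⟨(1,0)⟩| = 6, so |H| is a multiple of lcm(6, 6) = 6 and divides |G| = 36.
Closing under the operation: H = {(0,0), (0,2), (0,4), (1,0), (1,2), (1,4), (2,0), (2,2), (2,4), (3,0), (3,2), (3,4), (4,0), (4,2), (4,4), (5,0), (5,2), (5,4)}, so |H| = 18.

18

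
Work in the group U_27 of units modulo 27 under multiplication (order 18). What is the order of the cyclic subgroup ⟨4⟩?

Compute successive powers of 4 mod 27: 4, 16, 10, 13, 25, 19, 22, 7, …; 4^9 ≡ 1 (mod 27).
So |⟨4⟩| = 9.

9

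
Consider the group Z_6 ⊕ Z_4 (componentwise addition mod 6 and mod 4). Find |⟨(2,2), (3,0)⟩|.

12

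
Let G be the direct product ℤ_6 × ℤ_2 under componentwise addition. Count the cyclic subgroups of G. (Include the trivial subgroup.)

8

Group the elements of G by the cyclic subgroup they generate; each cyclic subgroup of order d accounts for φ(d) elements.
Cyclic subgroups by order — order 1: 1; order 2: 3; order 3: 1; order 6: 3.
Total: 8.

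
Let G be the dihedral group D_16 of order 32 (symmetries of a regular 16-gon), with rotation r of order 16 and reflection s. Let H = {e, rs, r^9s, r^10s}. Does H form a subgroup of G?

No

Closure fails: rs · r^9s = r^8 ∉ H. So H is not a subgroup.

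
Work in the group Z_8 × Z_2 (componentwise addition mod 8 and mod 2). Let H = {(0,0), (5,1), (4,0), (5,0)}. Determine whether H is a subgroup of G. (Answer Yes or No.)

No

(5,0) ∈ H but its inverse (3,0) ∉ H, so H is not a subgroup.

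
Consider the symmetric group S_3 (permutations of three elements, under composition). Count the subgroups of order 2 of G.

|G| = 6 and 2 | 6, so subgroups of order 2 are possible by Lagrange.
The subgroups of order 2 are: {e, (1 2)}; {e, (1 3)}; {e, (2 3)}.
So G has 3 subgroups of order 2.

3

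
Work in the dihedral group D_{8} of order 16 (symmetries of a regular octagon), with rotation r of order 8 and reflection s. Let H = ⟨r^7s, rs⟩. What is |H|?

8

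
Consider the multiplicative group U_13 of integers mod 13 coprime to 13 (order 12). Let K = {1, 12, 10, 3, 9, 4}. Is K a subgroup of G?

Yes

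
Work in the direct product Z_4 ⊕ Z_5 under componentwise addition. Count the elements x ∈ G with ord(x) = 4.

An element (a,b) has order lcm(ord(a), ord(b)); count pairs with lcm equal to 4.
Enumerating gives 2 such elements.

2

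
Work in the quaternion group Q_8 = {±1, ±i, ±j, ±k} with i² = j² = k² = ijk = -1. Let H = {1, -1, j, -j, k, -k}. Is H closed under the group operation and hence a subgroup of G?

No

|H| = 6 does not divide |G| = 8, so by Lagrange H is not a subgroup.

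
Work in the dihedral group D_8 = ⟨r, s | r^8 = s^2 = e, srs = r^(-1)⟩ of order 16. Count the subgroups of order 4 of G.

5

|G| = 16 and 4 | 16, so subgroups of order 4 are possible by Lagrange.
The subgroups of order 4 are: {e, r^2, r^4, r^6}; {e, r^4, r^2s, r^6s}; {e, r^4, r^3s, r^7s}; {e, r^4, s, r^4s}; … (5 in all).
So G has 5 subgroups of order 4.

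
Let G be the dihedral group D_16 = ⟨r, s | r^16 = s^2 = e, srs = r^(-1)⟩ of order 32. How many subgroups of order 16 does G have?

|G| = 32 and 16 | 32, so subgroups of order 16 are possible by Lagrange.
The subgroups of order 16 are: {e, r, r^2, r^3, r^4, r^5, r^6, r^7, r^8, r^9, r^10, r^11, r^12, r^13, r^14, r^15}; {e, r^2, r^4, r^6, r^8, r^10, r^12, r^14, s, r^2s, r^4s, r^6s, r^8s, r^10s, r^12s, r^14s}; {e, r^2, r^4, r^6, r^8, r^10, r^12, r^14, rs, r^3s, r^5s, r^7s, r^9s, r^11s, r^13s, r^15s}.
So G has 3 subgroups of order 16.

3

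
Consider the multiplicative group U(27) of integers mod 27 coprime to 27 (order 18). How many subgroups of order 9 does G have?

|G| = 18 and 9 | 18, so subgroups of order 9 are possible by Lagrange.
The subgroups of order 9 are: {1, 4, 7, 10, 13, 16, 19, 22, 25}.
So G has 1 subgroup of order 9.

1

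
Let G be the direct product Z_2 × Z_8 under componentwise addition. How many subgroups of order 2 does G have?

3

|G| = 16 and 2 | 16, so subgroups of order 2 are possible by Lagrange.
The subgroups of order 2 are: {(0,0), (0,4)}; {(0,0), (1,0)}; {(0,0), (1,4)}.
So G has 3 subgroups of order 2.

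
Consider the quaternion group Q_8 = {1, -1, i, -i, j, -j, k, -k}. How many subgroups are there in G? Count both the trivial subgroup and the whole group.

6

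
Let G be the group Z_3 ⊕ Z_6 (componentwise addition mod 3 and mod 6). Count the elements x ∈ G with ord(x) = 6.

8

An element (a,b) has order lcm(ord(a), ord(b)); count pairs with lcm equal to 6.
Enumerating gives 8 such elements.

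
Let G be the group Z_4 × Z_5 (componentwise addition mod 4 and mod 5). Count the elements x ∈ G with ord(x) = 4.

2

An element (a,b) has order lcm(ord(a), ord(b)); count pairs with lcm equal to 4.
Enumerating gives 2 such elements.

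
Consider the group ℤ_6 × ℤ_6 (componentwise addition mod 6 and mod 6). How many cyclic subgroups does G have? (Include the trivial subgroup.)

20

Each element a generates a cyclic subgroup ⟨a⟩; distinct elements may generate the same one (a cyclic group of order d has φ(d) generators).
Cyclic subgroups by order — order 1: 1; order 2: 3; order 3: 4; order 6: 12.
Total: 20.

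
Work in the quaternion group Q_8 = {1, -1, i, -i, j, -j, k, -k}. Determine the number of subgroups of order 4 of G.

3

|G| = 8 and 4 | 8, so subgroups of order 4 are possible by Lagrange.
The subgroups of order 4 are: {1, -1, i, -i}; {1, -1, j, -j}; {1, -1, k, -k}.
So G has 3 subgroups of order 4.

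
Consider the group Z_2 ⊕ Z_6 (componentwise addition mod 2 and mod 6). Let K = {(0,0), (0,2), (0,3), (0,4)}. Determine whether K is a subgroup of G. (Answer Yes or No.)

No

Closure fails: (0,2) + (0,3) = (0,5) ∉ K. So K is not a subgroup.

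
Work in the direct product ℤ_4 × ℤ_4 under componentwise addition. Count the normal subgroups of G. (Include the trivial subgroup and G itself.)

15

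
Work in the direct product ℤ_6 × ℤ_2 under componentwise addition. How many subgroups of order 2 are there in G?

3

|G| = 12 and 2 | 12, so subgroups of order 2 are possible by Lagrange.
The subgroups of order 2 are: {(0,0), (0,1)}; {(0,0), (3,0)}; {(0,0), (3,1)}.
So G has 3 subgroups of order 2.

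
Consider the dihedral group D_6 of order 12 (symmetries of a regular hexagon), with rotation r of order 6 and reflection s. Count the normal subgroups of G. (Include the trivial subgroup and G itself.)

7

G has 16 subgroups. Checking conjugation-invariance by order — order 1: 1/1 normal; order 2: 1/7 normal; order 3: 1/1 normal; order 4: 0/3 normal; order 6: 3/3 normal; order 12: 1/1 normal.
Total normal subgroups: 7.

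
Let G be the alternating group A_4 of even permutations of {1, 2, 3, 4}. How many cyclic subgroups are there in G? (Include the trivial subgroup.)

8

A cyclic subgroup of order d is generated by each of its φ(d) elements of order d, so the cyclic subgroups of order d number (#elements of order d)/φ(d).
Cyclic subgroups by order — order 1: 1; order 2: 3; order 3: 4.
Total: 8.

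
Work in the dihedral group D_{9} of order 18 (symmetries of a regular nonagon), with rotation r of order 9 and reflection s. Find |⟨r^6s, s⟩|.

6

|⟨r^6s⟩| = 2 and |⟨s⟩| = 2, so |H| is a multiple of lcm(2, 2) = 2 and divides |G| = 18.
Closing under the operation: H = {e, r^3, r^6, s, r^3s, r^6s}, so |H| = 6.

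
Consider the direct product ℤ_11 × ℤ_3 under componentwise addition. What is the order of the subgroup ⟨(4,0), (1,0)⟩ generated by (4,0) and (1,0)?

|⟨(4,0)⟩| = 11 and |⟨(1,0)⟩| = 11, so |H| is a multiple of lcm(11, 11) = 11 and divides |G| = 33.
Closing under the operation: H = {(0,0), (1,0), (2,0), (3,0), (4,0), (5,0), (6,0), (7,0), (8,0), (9,0), (10,0)}, so |H| = 11.

11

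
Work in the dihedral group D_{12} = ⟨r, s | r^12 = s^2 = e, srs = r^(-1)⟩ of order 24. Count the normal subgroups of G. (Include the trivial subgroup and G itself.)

9

G has 34 subgroups. Checking conjugation-invariance by order — order 1: 1/1 normal; order 2: 1/13 normal; order 3: 1/1 normal; order 4: 1/7 normal; order 6: 1/5 normal; order 8: 0/3 normal; order 12: 3/3 normal; order 24: 1/1 normal.
Total normal subgroups: 9.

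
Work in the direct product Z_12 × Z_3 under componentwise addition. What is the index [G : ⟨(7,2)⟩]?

3

|⟨(7,2)⟩| = 12 and |G| = 36.
By Lagrange, [G : H] = |G|/|H| = 36/12 = 3.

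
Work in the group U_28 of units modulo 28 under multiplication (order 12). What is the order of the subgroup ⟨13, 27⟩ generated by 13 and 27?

4

|⟨13⟩| = 2 and |⟨27⟩| = 2, so |H| is a multiple of lcm(2, 2) = 2 and divides |G| = 12.
Closing under the operation: H = {1, 13, 15, 27}, so |H| = 4.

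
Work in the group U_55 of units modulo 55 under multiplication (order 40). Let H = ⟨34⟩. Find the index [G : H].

20

|⟨34⟩| = 2 and |G| = 40.
By Lagrange, [G : H] = |G|/|H| = 40/2 = 20.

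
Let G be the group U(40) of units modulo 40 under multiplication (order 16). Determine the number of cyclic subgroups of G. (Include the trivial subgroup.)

12

A cyclic subgroup of order d is generated by each of its φ(d) elements of order d, so the cyclic subgroups of order d number (#elements of order d)/φ(d).
Cyclic subgroups by order — order 1: 1; order 2: 7; order 4: 4.
Total: 12.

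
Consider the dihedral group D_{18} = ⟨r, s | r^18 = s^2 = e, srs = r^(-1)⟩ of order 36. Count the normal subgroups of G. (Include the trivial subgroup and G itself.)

9

G has 45 subgroups. Checking conjugation-invariance by order — order 1: 1/1 normal; order 2: 1/19 normal; order 3: 1/1 normal; order 4: 0/9 normal; order 6: 1/7 normal; order 9: 1/1 normal; order 12: 0/3 normal; order 18: 3/3 normal; order 36: 1/1 normal.
Total normal subgroups: 9.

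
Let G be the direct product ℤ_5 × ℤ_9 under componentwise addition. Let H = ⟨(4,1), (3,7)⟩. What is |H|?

45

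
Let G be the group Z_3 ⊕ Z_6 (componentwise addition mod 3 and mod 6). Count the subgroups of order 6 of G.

4

|G| = 18 and 6 | 18, so subgroups of order 6 are possible by Lagrange.
The subgroups of order 6 are: {(0,0), (0,1), (0,2), (0,3), (0,4), (0,5)}; {(0,0), (0,3), (1,0), (1,3), (2,0), (2,3)}; {(0,0), (0,3), (1,1), (1,4), (2,2), (2,5)}; {(0,0), (0,3), (1,2), (1,5), (2,1), (2,4)}.
So G has 4 subgroups of order 6.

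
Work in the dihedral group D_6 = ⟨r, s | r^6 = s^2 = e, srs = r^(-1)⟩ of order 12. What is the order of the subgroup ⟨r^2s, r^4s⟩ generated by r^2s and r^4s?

6

|⟨r^2s⟩| = 2 and |⟨r^4s⟩| = 2, so |H| is a multiple of lcm(2, 2) = 2 and divides |G| = 12.
Closing under the operation: H = {e, r^2, r^4, s, r^2s, r^4s}, so |H| = 6.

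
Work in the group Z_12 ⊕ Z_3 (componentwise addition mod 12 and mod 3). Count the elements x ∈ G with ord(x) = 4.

An element (a,b) has order lcm(ord(a), ord(b)); count pairs with lcm equal to 4.
Enumerating gives 2 such elements.

2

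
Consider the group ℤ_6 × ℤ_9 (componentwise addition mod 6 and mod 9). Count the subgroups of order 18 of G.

4

|G| = 54 and 18 | 54, so subgroups of order 18 are possible by Lagrange.
The subgroups of order 18 are: {(0,0), (0,1), (0,2), (0,3), (0,4), (0,5), (0,6), (0,7), (0,8), (3,0), (3,1), (3,2), (3,3), (3,4), (3,5), (3,6), (3,7), (3,8)}; {(0,0), (0,3), (0,6), (1,0), (1,3), (1,6), (2,0), (2,3), (2,6), (3,0), (3,3), (3,6), (4,0), (4,3), (4,6), (5,0), (5,3), (5,6)}; {(0,0), (0,3), (0,6), (1,1), (1,4), (1,7), (2,2), (2,5), (2,8), (3,0), (3,3), (3,6), (4,1), (4,4), (4,7), (5,2), (5,5), (5,8)}; {(0,0), (0,3), (0,6), (1,2), (1,5), (1,8), (2,1), (2,4), (2,7), (3,0), (3,3), (3,6), (4,2), (4,5), (4,8), (5,1), (5,4), (5,7)}.
So G has 4 subgroups of order 18.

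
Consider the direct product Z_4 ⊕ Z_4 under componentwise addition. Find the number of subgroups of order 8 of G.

3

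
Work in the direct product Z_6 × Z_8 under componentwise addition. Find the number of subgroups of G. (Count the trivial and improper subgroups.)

22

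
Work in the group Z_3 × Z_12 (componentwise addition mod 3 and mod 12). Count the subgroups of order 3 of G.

|G| = 36 and 3 | 36, so subgroups of order 3 are possible by Lagrange.
The subgroups of order 3 are: {(0,0), (0,4), (0,8)}; {(0,0), (1,0), (2,0)}; {(0,0), (1,4), (2,8)}; {(0,0), (1,8), (2,4)}.
So G has 4 subgroups of order 3.

4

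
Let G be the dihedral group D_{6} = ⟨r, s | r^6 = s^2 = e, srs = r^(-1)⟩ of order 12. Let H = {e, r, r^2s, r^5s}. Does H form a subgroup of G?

r ∈ H but its inverse r^5 ∉ H, so H is not a subgroup.

No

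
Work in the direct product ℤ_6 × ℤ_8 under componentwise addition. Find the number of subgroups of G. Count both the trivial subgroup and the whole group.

22

|G| = 48, so by Lagrange every subgroup order divides 48. Divisors: 1, 2, 3, 4, 6, 8, 12, 16, 24, 48.
Subgroups by order — order 1: 1; order 2: 3; order 3: 1; order 4: 3; order 6: 3; order 8: 3; order 12: 3; order 16: 1; order 24: 3; order 48: 1.
Total: 1 + 3 + 1 + 3 + 3 + 3 + 3 + 1 + 3 + 1 = 22.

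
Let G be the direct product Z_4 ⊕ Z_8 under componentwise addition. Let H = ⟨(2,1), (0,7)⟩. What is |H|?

|⟨(2,1)⟩| = 8 and |⟨(0,7)⟩| = 8, so |H| is a multiple of lcm(8, 8) = 8 and divides |G| = 32.
Closing under the operation: H = {(0,0), (0,1), (0,2), (0,3), (0,4), (0,5), (0,6), (0,7), (2,0), (2,1), (2,2), (2,3), (2,4), (2,5), (2,6), (2,7)}, so |H| = 16.

16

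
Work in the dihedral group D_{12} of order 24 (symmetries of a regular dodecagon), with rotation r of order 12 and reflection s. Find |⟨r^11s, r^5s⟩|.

|⟨r^11s⟩| = 2 and |⟨r^5s⟩| = 2, so |H| is a multiple of lcm(2, 2) = 2 and divides |G| = 24.
Closing under the operation: H = {e, r^6, r^5s, r^11s}, so |H| = 4.

4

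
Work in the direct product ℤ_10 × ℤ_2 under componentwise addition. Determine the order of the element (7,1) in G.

The order of (7,1) in Z_10 × Z_2 is lcm(ord(7) in Z_10, ord(1) in Z_2).
ord(7) = 10 and ord(1) = 2, so |⟨(7,1)⟩| = lcm(10, 2) = 10.

10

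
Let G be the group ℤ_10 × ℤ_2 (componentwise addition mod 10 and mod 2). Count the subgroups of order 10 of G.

|G| = 20 and 10 | 20, so subgroups of order 10 are possible by Lagrange.
The subgroups of order 10 are: {(0,0), (0,1), (2,0), (2,1), (4,0), (4,1), (6,0), (6,1), (8,0), (8,1)}; {(0,0), (1,0), (2,0), (3,0), (4,0), (5,0), (6,0), (7,0), (8,0), (9,0)}; {(0,0), (1,1), (2,0), (3,1), (4,0), (5,1), (6,0), (7,1), (8,0), (9,1)}.
So G has 3 subgroups of order 10.

3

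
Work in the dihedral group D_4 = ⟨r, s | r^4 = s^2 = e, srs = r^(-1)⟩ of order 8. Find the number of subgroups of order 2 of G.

|G| = 8 and 2 | 8, so subgroups of order 2 are possible by Lagrange.
The subgroups of order 2 are: {e, r^2}; {e, r^2s}; {e, r^3s}; {e, rs}; … (5 in all).
So G has 5 subgroups of order 2.

5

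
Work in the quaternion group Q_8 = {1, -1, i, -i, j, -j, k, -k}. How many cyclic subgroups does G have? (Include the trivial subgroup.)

Each element a generates a cyclic subgroup ⟨a⟩; distinct elements may generate the same one (a cyclic group of order d has φ(d) generators).
Cyclic subgroups by order — order 1: 1; order 2: 1; order 4: 3.
Total: 5.

5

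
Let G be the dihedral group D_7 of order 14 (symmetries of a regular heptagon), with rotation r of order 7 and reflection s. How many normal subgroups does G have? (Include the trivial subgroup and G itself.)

G has 10 subgroups. Checking conjugation-invariance by order — order 1: 1/1 normal; order 2: 0/7 normal; order 7: 1/1 normal; order 14: 1/1 normal.
Total normal subgroups: 3.

3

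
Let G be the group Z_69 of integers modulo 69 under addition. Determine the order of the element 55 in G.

69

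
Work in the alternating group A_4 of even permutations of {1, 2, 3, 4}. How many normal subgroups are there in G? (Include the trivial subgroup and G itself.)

3

G has 10 subgroups. Checking conjugation-invariance by order — order 1: 1/1 normal; order 2: 0/3 normal; order 3: 0/4 normal; order 4: 1/1 normal; order 12: 1/1 normal.
Total normal subgroups: 3.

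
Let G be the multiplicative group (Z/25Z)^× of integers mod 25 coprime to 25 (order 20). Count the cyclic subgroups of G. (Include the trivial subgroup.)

6

Each element a generates a cyclic subgroup ⟨a⟩; distinct elements may generate the same one (a cyclic group of order d has φ(d) generators).
Cyclic subgroups by order — order 1: 1; order 2: 1; order 4: 1; order 5: 1; order 10: 1; order 20: 1.
Total: 6.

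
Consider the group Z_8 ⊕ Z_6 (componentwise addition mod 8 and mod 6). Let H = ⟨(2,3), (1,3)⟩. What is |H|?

|⟨(2,3)⟩| = 4 and |⟨(1,3)⟩| = 8, so |H| is a multiple of lcm(4, 8) = 8 and divides |G| = 48.
Closing under the operation: H = {(0,0), (0,3), (1,0), (1,3), (2,0), (2,3), (3,0), (3,3), (4,0), (4,3), (5,0), (5,3), (6,0), (6,3), (7,0), (7,3)}, so |H| = 16.

16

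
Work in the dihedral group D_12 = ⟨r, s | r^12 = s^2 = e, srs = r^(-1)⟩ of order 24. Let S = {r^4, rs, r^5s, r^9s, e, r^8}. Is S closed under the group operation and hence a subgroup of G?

|S| = 6 divides |G| = 24, consistent with Lagrange.
S contains the identity, every element's inverse is in S, and S is closed under ·: it is a subgroup.

Yes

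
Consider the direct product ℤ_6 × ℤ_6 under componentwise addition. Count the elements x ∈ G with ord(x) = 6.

24

An element (a,b) has order lcm(ord(a), ord(b)); count pairs with lcm equal to 6.
Enumerating gives 24 such elements.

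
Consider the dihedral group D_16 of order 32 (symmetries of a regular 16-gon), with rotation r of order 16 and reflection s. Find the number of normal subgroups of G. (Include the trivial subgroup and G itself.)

8

G has 36 subgroups. Checking conjugation-invariance by order — order 1: 1/1 normal; order 2: 1/17 normal; order 4: 1/9 normal; order 8: 1/5 normal; order 16: 3/3 normal; order 32: 1/1 normal.
Total normal subgroups: 8.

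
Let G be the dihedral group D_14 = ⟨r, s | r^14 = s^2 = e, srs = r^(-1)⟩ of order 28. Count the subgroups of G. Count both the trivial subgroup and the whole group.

28

|G| = 28, so by Lagrange every subgroup order divides 28. Divisors: 1, 2, 4, 7, 14, 28.
Subgroups by order — order 1: 1; order 2: 15; order 4: 7; order 7: 1; order 14: 3; order 28: 1.
Total: 1 + 15 + 7 + 1 + 3 + 1 = 28.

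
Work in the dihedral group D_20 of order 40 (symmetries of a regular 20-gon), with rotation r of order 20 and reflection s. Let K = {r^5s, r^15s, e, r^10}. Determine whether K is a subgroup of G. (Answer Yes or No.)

|K| = 4 divides |G| = 40, consistent with Lagrange.
K contains the identity, every element's inverse is in K, and K is closed under ·: it is a subgroup.

Yes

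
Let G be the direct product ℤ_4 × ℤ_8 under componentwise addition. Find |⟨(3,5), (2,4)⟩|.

|⟨(3,5)⟩| = 8 and |⟨(2,4)⟩| = 2, so |H| is a multiple of lcm(8, 2) = 8 and divides |G| = 32.
Closing under the operation: H = {(0,0), (0,2), (0,4), (0,6), (1,1), (1,3), (1,5), (1,7), (2,0), (2,2), (2,4), (2,6), (3,1), (3,3), (3,5), (3,7)}, so |H| = 16.

16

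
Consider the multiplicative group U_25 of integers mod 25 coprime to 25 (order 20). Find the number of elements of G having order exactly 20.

8

The elements of order 20 are: 2, 3, 8, 12, 13, 17, 22, 23.
That's 8.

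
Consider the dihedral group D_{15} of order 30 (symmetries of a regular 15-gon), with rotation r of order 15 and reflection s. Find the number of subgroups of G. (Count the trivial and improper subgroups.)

|G| = 30, so by Lagrange every subgroup order divides 30. Divisors: 1, 2, 3, 5, 6, 10, 15, 30.
Subgroups by order — order 1: 1; order 2: 15; order 3: 1; order 5: 1; order 6: 5; order 10: 3; order 15: 1; order 30: 1.
Total: 1 + 15 + 1 + 1 + 5 + 3 + 1 + 1 = 28.

28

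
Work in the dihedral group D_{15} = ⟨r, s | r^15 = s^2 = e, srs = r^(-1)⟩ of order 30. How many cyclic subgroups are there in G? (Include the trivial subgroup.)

Group the elements of G by the cyclic subgroup they generate; each cyclic subgroup of order d accounts for φ(d) elements.
Cyclic subgroups by order — order 1: 1; order 2: 15; order 3: 1; order 5: 1; order 15: 1.
Total: 19.

19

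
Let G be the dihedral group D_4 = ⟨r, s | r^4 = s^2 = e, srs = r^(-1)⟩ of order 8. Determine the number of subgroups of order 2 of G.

|G| = 8 and 2 | 8, so subgroups of order 2 are possible by Lagrange.
The subgroups of order 2 are: {e, r^2}; {e, r^2s}; {e, r^3s}; {e, rs}; … (5 in all).
So G has 5 subgroups of order 2.

5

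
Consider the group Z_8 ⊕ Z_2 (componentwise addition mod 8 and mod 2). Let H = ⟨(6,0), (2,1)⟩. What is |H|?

|⟨(6,0)⟩| = 4 and |⟨(2,1)⟩| = 4, so |H| is a multiple of lcm(4, 4) = 4 and divides |G| = 16.
Closing under the operation: H = {(0,0), (0,1), (2,0), (2,1), (4,0), (4,1), (6,0), (6,1)}, so |H| = 8.

8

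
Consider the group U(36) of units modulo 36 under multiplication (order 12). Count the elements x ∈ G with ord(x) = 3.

2

The elements of order 3 are: 13, 25.
That's 2.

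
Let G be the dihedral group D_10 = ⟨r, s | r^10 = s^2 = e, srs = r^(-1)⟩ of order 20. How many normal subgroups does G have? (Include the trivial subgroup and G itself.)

G has 22 subgroups. Checking conjugation-invariance by order — order 1: 1/1 normal; order 2: 1/11 normal; order 4: 0/5 normal; order 5: 1/1 normal; order 10: 3/3 normal; order 20: 1/1 normal.
Total normal subgroups: 7.

7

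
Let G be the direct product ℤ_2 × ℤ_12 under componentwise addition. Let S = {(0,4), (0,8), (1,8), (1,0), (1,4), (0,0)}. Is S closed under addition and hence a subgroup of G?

Yes

|S| = 6 divides |G| = 24, consistent with Lagrange.
S contains the identity, every element's inverse is in S, and S is closed under +: it is a subgroup.
In fact S = ⟨(1,8)⟩.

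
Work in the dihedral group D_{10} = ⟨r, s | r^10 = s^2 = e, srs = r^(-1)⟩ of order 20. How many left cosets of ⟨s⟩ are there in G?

|⟨s⟩| = 2 and |G| = 20.
By Lagrange, [G : H] = |G|/|H| = 20/2 = 10.

10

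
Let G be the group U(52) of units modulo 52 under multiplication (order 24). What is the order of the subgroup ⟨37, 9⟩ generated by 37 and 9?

|⟨37⟩| = 12 and |⟨9⟩| = 3, so |H| is a multiple of lcm(12, 3) = 12 and divides |G| = 24.
Closing under the operation: H = {1, 5, 9, 17, 21, 25, 29, 33, 37, 41, 45, 49}, so |H| = 12.

12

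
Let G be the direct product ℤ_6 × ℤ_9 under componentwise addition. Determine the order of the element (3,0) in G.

The order of (3,0) in Z_6 × Z_9 is lcm(ord(3) in Z_6, ord(0) in Z_9).
ord(3) = 2 and ord(0) = 1, so |⟨(3,0)⟩| = lcm(2, 1) = 2.

2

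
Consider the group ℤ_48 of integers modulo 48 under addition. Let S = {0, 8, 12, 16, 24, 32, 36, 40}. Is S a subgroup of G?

Closure fails: 32 + 36 = 20 ∉ S. So S is not a subgroup.

No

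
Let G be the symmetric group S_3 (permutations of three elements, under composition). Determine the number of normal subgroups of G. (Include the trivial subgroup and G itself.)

G has 6 subgroups. Checking conjugation-invariance by order — order 1: 1/1 normal; order 2: 0/3 normal; order 3: 1/1 normal; order 6: 1/1 normal.
Total normal subgroups: 3.

3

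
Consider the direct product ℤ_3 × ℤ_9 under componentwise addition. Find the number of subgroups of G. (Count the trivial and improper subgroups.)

10

|G| = 27, so by Lagrange every subgroup order divides 27. Divisors: 1, 3, 9, 27.
Subgroups by order — order 1: 1; order 3: 4; order 9: 4; order 27: 1.
Total: 1 + 4 + 4 + 1 = 10.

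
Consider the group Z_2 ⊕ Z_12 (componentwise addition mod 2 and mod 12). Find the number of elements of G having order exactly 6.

6

An element (a,b) has order lcm(ord(a), ord(b)); count pairs with lcm equal to 6.
Enumerating gives 6 such elements.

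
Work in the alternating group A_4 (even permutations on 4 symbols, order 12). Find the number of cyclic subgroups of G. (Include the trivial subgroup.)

Each element a generates a cyclic subgroup ⟨a⟩; distinct elements may generate the same one (a cyclic group of order d has φ(d) generators).
Cyclic subgroups by order — order 1: 1; order 2: 3; order 3: 4.
Total: 8.

8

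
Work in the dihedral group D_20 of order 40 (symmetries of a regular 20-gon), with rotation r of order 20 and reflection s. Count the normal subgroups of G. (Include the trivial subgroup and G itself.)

9

G has 48 subgroups. Checking conjugation-invariance by order — order 1: 1/1 normal; order 2: 1/21 normal; order 4: 1/11 normal; order 5: 1/1 normal; order 8: 0/5 normal; order 10: 1/5 normal; order 20: 3/3 normal; order 40: 1/1 normal.
Total normal subgroups: 9.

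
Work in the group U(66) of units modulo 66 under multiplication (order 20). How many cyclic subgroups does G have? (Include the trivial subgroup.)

8

Each element a generates a cyclic subgroup ⟨a⟩; distinct elements may generate the same one (a cyclic group of order d has φ(d) generators).
Cyclic subgroups by order — order 1: 1; order 2: 3; order 5: 1; order 10: 3.
Total: 8.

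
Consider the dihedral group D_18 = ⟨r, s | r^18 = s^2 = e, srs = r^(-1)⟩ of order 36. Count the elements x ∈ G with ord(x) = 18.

6

The elements of order 18 are: r, r^5, r^7, r^11, r^13, r^17.
That's 6.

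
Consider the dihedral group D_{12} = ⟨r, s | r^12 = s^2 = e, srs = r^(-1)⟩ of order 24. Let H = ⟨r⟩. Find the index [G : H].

|⟨r⟩| = 12 and |G| = 24.
By Lagrange, [G : H] = |G|/|H| = 24/12 = 2.

2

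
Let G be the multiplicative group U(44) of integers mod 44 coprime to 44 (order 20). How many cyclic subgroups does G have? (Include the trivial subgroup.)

A cyclic subgroup of order d is generated by each of its φ(d) elements of order d, so the cyclic subgroups of order d number (#elements of order d)/φ(d).
Cyclic subgroups by order — order 1: 1; order 2: 3; order 5: 1; order 10: 3.
Total: 8.

8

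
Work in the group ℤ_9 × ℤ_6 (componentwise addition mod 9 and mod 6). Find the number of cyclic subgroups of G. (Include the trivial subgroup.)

16

A cyclic subgroup of order d is generated by each of its φ(d) elements of order d, so the cyclic subgroups of order d number (#elements of order d)/φ(d).
Cyclic subgroups by order — order 1: 1; order 2: 1; order 3: 4; order 6: 4; order 9: 3; order 18: 3.
Total: 16.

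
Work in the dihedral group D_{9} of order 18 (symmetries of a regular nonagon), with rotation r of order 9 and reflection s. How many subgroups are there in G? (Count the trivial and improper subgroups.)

|G| = 18, so by Lagrange every subgroup order divides 18. Divisors: 1, 2, 3, 6, 9, 18.
Subgroups by order — order 1: 1; order 2: 9; order 3: 1; order 6: 3; order 9: 1; order 18: 1.
Total: 1 + 9 + 1 + 3 + 1 + 1 = 16.

16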